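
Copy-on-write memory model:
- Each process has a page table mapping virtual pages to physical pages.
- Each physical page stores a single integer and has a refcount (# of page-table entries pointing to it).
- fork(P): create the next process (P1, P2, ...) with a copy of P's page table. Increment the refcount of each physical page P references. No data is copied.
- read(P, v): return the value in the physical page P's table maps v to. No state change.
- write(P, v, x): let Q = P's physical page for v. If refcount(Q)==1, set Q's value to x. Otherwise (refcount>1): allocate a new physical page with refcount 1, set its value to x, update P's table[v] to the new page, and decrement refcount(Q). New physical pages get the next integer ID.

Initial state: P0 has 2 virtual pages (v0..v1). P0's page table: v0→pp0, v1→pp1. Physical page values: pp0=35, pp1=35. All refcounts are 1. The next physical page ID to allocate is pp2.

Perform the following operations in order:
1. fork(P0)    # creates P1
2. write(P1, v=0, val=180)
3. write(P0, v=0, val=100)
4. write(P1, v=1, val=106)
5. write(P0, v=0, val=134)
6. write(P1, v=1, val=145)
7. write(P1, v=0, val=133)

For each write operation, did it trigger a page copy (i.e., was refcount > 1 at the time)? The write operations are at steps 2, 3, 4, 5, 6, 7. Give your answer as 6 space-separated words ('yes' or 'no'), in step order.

Op 1: fork(P0) -> P1. 2 ppages; refcounts: pp0:2 pp1:2
Op 2: write(P1, v0, 180). refcount(pp0)=2>1 -> COPY to pp2. 3 ppages; refcounts: pp0:1 pp1:2 pp2:1
Op 3: write(P0, v0, 100). refcount(pp0)=1 -> write in place. 3 ppages; refcounts: pp0:1 pp1:2 pp2:1
Op 4: write(P1, v1, 106). refcount(pp1)=2>1 -> COPY to pp3. 4 ppages; refcounts: pp0:1 pp1:1 pp2:1 pp3:1
Op 5: write(P0, v0, 134). refcount(pp0)=1 -> write in place. 4 ppages; refcounts: pp0:1 pp1:1 pp2:1 pp3:1
Op 6: write(P1, v1, 145). refcount(pp3)=1 -> write in place. 4 ppages; refcounts: pp0:1 pp1:1 pp2:1 pp3:1
Op 7: write(P1, v0, 133). refcount(pp2)=1 -> write in place. 4 ppages; refcounts: pp0:1 pp1:1 pp2:1 pp3:1

yes no yes no no no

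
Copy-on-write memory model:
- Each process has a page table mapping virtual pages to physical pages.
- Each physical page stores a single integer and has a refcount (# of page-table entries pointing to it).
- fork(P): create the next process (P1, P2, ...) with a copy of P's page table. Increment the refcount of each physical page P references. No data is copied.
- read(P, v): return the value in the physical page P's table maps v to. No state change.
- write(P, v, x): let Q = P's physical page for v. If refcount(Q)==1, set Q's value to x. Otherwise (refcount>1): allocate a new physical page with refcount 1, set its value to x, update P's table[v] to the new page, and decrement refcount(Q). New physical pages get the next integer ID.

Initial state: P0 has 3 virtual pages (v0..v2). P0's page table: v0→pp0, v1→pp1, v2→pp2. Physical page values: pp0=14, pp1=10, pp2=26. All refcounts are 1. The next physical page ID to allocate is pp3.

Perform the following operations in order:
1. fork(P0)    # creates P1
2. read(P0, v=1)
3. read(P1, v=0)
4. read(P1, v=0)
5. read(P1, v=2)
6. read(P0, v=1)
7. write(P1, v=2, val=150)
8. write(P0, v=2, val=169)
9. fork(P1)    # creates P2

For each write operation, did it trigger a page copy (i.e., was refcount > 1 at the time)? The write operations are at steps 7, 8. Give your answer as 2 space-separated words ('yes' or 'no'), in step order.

Op 1: fork(P0) -> P1. 3 ppages; refcounts: pp0:2 pp1:2 pp2:2
Op 2: read(P0, v1) -> 10. No state change.
Op 3: read(P1, v0) -> 14. No state change.
Op 4: read(P1, v0) -> 14. No state change.
Op 5: read(P1, v2) -> 26. No state change.
Op 6: read(P0, v1) -> 10. No state change.
Op 7: write(P1, v2, 150). refcount(pp2)=2>1 -> COPY to pp3. 4 ppages; refcounts: pp0:2 pp1:2 pp2:1 pp3:1
Op 8: write(P0, v2, 169). refcount(pp2)=1 -> write in place. 4 ppages; refcounts: pp0:2 pp1:2 pp2:1 pp3:1
Op 9: fork(P1) -> P2. 4 ppages; refcounts: pp0:3 pp1:3 pp2:1 pp3:2

yes no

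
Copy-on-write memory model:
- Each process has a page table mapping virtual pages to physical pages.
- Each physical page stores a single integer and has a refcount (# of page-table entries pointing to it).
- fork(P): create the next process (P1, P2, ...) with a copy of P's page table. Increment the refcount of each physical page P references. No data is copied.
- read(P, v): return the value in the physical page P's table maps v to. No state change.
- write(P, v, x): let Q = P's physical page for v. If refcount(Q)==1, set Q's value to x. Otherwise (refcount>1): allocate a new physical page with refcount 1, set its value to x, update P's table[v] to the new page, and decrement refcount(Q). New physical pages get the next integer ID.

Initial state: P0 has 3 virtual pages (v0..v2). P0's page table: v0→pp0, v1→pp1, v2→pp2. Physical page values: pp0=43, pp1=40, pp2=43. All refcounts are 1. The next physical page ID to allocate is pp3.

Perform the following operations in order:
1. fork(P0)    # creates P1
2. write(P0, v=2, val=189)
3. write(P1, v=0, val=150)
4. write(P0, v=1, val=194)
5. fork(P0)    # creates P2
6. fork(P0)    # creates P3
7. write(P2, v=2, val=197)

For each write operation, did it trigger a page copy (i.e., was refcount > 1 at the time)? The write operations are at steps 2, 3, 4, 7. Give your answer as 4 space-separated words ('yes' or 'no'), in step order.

Op 1: fork(P0) -> P1. 3 ppages; refcounts: pp0:2 pp1:2 pp2:2
Op 2: write(P0, v2, 189). refcount(pp2)=2>1 -> COPY to pp3. 4 ppages; refcounts: pp0:2 pp1:2 pp2:1 pp3:1
Op 3: write(P1, v0, 150). refcount(pp0)=2>1 -> COPY to pp4. 5 ppages; refcounts: pp0:1 pp1:2 pp2:1 pp3:1 pp4:1
Op 4: write(P0, v1, 194). refcount(pp1)=2>1 -> COPY to pp5. 6 ppages; refcounts: pp0:1 pp1:1 pp2:1 pp3:1 pp4:1 pp5:1
Op 5: fork(P0) -> P2. 6 ppages; refcounts: pp0:2 pp1:1 pp2:1 pp3:2 pp4:1 pp5:2
Op 6: fork(P0) -> P3. 6 ppages; refcounts: pp0:3 pp1:1 pp2:1 pp3:3 pp4:1 pp5:3
Op 7: write(P2, v2, 197). refcount(pp3)=3>1 -> COPY to pp6. 7 ppages; refcounts: pp0:3 pp1:1 pp2:1 pp3:2 pp4:1 pp5:3 pp6:1

yes yes yes yes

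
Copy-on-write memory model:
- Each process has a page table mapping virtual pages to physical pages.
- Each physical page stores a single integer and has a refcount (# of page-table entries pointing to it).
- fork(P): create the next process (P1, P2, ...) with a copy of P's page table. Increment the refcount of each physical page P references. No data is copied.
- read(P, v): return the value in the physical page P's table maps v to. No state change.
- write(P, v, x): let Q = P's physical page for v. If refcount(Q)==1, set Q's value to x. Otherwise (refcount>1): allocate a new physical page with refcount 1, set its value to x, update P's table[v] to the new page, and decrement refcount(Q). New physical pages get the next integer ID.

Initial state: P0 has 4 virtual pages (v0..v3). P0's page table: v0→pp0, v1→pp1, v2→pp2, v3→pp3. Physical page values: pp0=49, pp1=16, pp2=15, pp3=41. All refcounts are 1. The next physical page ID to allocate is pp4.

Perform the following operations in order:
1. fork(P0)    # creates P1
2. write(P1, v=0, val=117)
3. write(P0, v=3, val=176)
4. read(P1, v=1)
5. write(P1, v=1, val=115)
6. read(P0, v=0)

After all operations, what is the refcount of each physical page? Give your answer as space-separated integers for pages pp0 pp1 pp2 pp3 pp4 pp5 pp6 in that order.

Answer: 1 1 2 1 1 1 1

Derivation:
Op 1: fork(P0) -> P1. 4 ppages; refcounts: pp0:2 pp1:2 pp2:2 pp3:2
Op 2: write(P1, v0, 117). refcount(pp0)=2>1 -> COPY to pp4. 5 ppages; refcounts: pp0:1 pp1:2 pp2:2 pp3:2 pp4:1
Op 3: write(P0, v3, 176). refcount(pp3)=2>1 -> COPY to pp5. 6 ppages; refcounts: pp0:1 pp1:2 pp2:2 pp3:1 pp4:1 pp5:1
Op 4: read(P1, v1) -> 16. No state change.
Op 5: write(P1, v1, 115). refcount(pp1)=2>1 -> COPY to pp6. 7 ppages; refcounts: pp0:1 pp1:1 pp2:2 pp3:1 pp4:1 pp5:1 pp6:1
Op 6: read(P0, v0) -> 49. No state change.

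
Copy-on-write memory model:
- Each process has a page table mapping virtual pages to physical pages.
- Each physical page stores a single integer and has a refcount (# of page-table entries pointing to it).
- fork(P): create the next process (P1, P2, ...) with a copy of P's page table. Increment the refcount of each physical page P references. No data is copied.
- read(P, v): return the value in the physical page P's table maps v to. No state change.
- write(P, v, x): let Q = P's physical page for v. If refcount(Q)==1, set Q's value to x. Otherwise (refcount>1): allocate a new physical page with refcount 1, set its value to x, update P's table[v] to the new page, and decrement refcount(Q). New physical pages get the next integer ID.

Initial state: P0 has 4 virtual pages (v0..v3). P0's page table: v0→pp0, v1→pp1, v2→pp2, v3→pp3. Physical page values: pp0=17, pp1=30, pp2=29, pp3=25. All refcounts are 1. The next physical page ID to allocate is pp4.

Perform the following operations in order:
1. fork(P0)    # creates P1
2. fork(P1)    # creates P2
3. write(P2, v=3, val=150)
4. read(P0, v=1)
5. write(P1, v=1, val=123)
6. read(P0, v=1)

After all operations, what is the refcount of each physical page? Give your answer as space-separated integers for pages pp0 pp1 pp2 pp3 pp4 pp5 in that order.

Answer: 3 2 3 2 1 1

Derivation:
Op 1: fork(P0) -> P1. 4 ppages; refcounts: pp0:2 pp1:2 pp2:2 pp3:2
Op 2: fork(P1) -> P2. 4 ppages; refcounts: pp0:3 pp1:3 pp2:3 pp3:3
Op 3: write(P2, v3, 150). refcount(pp3)=3>1 -> COPY to pp4. 5 ppages; refcounts: pp0:3 pp1:3 pp2:3 pp3:2 pp4:1
Op 4: read(P0, v1) -> 30. No state change.
Op 5: write(P1, v1, 123). refcount(pp1)=3>1 -> COPY to pp5. 6 ppages; refcounts: pp0:3 pp1:2 pp2:3 pp3:2 pp4:1 pp5:1
Op 6: read(P0, v1) -> 30. No state change.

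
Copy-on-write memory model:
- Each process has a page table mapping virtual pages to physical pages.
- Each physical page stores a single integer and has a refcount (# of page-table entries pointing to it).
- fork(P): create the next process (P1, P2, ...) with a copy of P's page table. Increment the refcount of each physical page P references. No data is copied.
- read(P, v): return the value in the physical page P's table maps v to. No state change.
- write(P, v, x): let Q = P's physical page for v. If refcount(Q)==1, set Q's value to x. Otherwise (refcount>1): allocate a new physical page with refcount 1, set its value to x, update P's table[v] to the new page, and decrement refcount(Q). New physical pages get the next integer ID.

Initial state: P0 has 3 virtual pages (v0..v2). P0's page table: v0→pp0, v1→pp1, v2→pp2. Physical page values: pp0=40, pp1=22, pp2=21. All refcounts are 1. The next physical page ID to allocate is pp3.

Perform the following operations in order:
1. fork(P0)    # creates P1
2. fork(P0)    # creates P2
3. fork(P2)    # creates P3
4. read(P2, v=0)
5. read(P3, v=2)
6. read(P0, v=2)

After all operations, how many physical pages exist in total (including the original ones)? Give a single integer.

Answer: 3

Derivation:
Op 1: fork(P0) -> P1. 3 ppages; refcounts: pp0:2 pp1:2 pp2:2
Op 2: fork(P0) -> P2. 3 ppages; refcounts: pp0:3 pp1:3 pp2:3
Op 3: fork(P2) -> P3. 3 ppages; refcounts: pp0:4 pp1:4 pp2:4
Op 4: read(P2, v0) -> 40. No state change.
Op 5: read(P3, v2) -> 21. No state change.
Op 6: read(P0, v2) -> 21. No state change.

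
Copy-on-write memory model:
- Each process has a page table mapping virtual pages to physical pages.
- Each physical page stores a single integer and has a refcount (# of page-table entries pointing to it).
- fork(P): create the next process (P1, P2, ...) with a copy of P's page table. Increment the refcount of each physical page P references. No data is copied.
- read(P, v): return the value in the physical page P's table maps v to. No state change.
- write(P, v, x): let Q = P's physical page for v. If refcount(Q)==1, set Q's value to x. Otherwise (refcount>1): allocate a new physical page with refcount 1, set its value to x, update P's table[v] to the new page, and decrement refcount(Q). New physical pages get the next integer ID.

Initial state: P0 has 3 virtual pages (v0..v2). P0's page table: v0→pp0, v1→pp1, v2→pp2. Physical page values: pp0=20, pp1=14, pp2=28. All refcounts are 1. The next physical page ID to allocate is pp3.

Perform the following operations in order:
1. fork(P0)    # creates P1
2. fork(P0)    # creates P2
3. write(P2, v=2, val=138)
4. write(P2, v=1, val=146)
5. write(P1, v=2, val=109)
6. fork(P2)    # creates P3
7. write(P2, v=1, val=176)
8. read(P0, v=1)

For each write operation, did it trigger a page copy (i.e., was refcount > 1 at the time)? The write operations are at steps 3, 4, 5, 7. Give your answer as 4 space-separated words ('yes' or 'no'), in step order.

Op 1: fork(P0) -> P1. 3 ppages; refcounts: pp0:2 pp1:2 pp2:2
Op 2: fork(P0) -> P2. 3 ppages; refcounts: pp0:3 pp1:3 pp2:3
Op 3: write(P2, v2, 138). refcount(pp2)=3>1 -> COPY to pp3. 4 ppages; refcounts: pp0:3 pp1:3 pp2:2 pp3:1
Op 4: write(P2, v1, 146). refcount(pp1)=3>1 -> COPY to pp4. 5 ppages; refcounts: pp0:3 pp1:2 pp2:2 pp3:1 pp4:1
Op 5: write(P1, v2, 109). refcount(pp2)=2>1 -> COPY to pp5. 6 ppages; refcounts: pp0:3 pp1:2 pp2:1 pp3:1 pp4:1 pp5:1
Op 6: fork(P2) -> P3. 6 ppages; refcounts: pp0:4 pp1:2 pp2:1 pp3:2 pp4:2 pp5:1
Op 7: write(P2, v1, 176). refcount(pp4)=2>1 -> COPY to pp6. 7 ppages; refcounts: pp0:4 pp1:2 pp2:1 pp3:2 pp4:1 pp5:1 pp6:1
Op 8: read(P0, v1) -> 14. No state change.

yes yes yes yes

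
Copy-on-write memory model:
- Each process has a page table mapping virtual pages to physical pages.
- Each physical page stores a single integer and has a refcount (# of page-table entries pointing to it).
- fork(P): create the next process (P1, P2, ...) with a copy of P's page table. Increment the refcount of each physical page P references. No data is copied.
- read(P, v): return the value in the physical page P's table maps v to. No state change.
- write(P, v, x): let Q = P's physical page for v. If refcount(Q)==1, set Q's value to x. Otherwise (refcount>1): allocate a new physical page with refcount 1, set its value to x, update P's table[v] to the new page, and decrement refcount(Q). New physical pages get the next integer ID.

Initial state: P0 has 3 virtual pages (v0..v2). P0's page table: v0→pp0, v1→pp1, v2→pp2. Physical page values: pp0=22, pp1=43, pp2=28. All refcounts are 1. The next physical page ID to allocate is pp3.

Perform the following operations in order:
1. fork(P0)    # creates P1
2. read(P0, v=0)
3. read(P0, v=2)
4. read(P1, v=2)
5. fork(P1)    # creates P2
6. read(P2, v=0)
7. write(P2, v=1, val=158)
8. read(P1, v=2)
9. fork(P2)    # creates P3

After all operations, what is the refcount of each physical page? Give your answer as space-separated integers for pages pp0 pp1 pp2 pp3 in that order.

Op 1: fork(P0) -> P1. 3 ppages; refcounts: pp0:2 pp1:2 pp2:2
Op 2: read(P0, v0) -> 22. No state change.
Op 3: read(P0, v2) -> 28. No state change.
Op 4: read(P1, v2) -> 28. No state change.
Op 5: fork(P1) -> P2. 3 ppages; refcounts: pp0:3 pp1:3 pp2:3
Op 6: read(P2, v0) -> 22. No state change.
Op 7: write(P2, v1, 158). refcount(pp1)=3>1 -> COPY to pp3. 4 ppages; refcounts: pp0:3 pp1:2 pp2:3 pp3:1
Op 8: read(P1, v2) -> 28. No state change.
Op 9: fork(P2) -> P3. 4 ppages; refcounts: pp0:4 pp1:2 pp2:4 pp3:2

Answer: 4 2 4 2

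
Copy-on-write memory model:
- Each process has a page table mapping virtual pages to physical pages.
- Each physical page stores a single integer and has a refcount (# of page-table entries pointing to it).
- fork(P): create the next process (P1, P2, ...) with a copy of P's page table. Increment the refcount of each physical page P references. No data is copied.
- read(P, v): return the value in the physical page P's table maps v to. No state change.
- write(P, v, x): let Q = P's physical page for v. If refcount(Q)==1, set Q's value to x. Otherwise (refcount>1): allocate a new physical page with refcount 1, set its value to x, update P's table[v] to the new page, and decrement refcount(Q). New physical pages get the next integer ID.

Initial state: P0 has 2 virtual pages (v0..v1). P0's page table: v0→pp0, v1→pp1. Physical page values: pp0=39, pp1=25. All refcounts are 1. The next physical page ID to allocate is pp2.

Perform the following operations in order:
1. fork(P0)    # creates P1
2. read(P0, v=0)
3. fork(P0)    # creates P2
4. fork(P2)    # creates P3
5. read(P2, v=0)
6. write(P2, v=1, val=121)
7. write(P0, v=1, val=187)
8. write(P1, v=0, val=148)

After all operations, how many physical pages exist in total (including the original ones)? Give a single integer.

Op 1: fork(P0) -> P1. 2 ppages; refcounts: pp0:2 pp1:2
Op 2: read(P0, v0) -> 39. No state change.
Op 3: fork(P0) -> P2. 2 ppages; refcounts: pp0:3 pp1:3
Op 4: fork(P2) -> P3. 2 ppages; refcounts: pp0:4 pp1:4
Op 5: read(P2, v0) -> 39. No state change.
Op 6: write(P2, v1, 121). refcount(pp1)=4>1 -> COPY to pp2. 3 ppages; refcounts: pp0:4 pp1:3 pp2:1
Op 7: write(P0, v1, 187). refcount(pp1)=3>1 -> COPY to pp3. 4 ppages; refcounts: pp0:4 pp1:2 pp2:1 pp3:1
Op 8: write(P1, v0, 148). refcount(pp0)=4>1 -> COPY to pp4. 5 ppages; refcounts: pp0:3 pp1:2 pp2:1 pp3:1 pp4:1

Answer: 5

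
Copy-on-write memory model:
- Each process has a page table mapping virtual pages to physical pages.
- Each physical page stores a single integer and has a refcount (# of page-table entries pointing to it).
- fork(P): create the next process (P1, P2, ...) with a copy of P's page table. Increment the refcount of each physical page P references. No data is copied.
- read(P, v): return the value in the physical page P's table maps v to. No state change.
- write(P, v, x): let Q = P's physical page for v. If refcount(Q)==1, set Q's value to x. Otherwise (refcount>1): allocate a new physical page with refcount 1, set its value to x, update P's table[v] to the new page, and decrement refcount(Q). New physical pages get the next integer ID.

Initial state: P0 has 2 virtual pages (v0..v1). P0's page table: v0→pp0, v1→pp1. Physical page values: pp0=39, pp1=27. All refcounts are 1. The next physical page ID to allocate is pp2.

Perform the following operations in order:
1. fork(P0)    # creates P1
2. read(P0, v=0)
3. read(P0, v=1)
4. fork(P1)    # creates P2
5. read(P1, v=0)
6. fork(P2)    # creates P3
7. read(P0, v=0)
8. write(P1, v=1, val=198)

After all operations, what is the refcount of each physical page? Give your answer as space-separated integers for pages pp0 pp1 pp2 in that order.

Op 1: fork(P0) -> P1. 2 ppages; refcounts: pp0:2 pp1:2
Op 2: read(P0, v0) -> 39. No state change.
Op 3: read(P0, v1) -> 27. No state change.
Op 4: fork(P1) -> P2. 2 ppages; refcounts: pp0:3 pp1:3
Op 5: read(P1, v0) -> 39. No state change.
Op 6: fork(P2) -> P3. 2 ppages; refcounts: pp0:4 pp1:4
Op 7: read(P0, v0) -> 39. No state change.
Op 8: write(P1, v1, 198). refcount(pp1)=4>1 -> COPY to pp2. 3 ppages; refcounts: pp0:4 pp1:3 pp2:1

Answer: 4 3 1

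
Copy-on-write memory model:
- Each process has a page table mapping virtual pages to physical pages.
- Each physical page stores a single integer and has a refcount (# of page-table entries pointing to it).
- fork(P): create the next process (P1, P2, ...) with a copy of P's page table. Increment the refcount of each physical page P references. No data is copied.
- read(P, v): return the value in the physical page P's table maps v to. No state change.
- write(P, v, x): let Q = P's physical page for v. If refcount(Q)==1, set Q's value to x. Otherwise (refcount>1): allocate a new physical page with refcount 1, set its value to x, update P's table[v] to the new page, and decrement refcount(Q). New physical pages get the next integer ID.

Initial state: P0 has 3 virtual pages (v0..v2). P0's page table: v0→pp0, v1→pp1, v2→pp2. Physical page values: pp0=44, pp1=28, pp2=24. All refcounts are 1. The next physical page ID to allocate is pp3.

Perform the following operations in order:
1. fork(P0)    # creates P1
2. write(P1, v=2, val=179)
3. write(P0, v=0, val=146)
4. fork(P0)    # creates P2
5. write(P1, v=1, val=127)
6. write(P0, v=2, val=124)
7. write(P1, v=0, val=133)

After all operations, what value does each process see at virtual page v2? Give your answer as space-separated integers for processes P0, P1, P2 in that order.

Answer: 124 179 24

Derivation:
Op 1: fork(P0) -> P1. 3 ppages; refcounts: pp0:2 pp1:2 pp2:2
Op 2: write(P1, v2, 179). refcount(pp2)=2>1 -> COPY to pp3. 4 ppages; refcounts: pp0:2 pp1:2 pp2:1 pp3:1
Op 3: write(P0, v0, 146). refcount(pp0)=2>1 -> COPY to pp4. 5 ppages; refcounts: pp0:1 pp1:2 pp2:1 pp3:1 pp4:1
Op 4: fork(P0) -> P2. 5 ppages; refcounts: pp0:1 pp1:3 pp2:2 pp3:1 pp4:2
Op 5: write(P1, v1, 127). refcount(pp1)=3>1 -> COPY to pp5. 6 ppages; refcounts: pp0:1 pp1:2 pp2:2 pp3:1 pp4:2 pp5:1
Op 6: write(P0, v2, 124). refcount(pp2)=2>1 -> COPY to pp6. 7 ppages; refcounts: pp0:1 pp1:2 pp2:1 pp3:1 pp4:2 pp5:1 pp6:1
Op 7: write(P1, v0, 133). refcount(pp0)=1 -> write in place. 7 ppages; refcounts: pp0:1 pp1:2 pp2:1 pp3:1 pp4:2 pp5:1 pp6:1
P0: v2 -> pp6 = 124
P1: v2 -> pp3 = 179
P2: v2 -> pp2 = 24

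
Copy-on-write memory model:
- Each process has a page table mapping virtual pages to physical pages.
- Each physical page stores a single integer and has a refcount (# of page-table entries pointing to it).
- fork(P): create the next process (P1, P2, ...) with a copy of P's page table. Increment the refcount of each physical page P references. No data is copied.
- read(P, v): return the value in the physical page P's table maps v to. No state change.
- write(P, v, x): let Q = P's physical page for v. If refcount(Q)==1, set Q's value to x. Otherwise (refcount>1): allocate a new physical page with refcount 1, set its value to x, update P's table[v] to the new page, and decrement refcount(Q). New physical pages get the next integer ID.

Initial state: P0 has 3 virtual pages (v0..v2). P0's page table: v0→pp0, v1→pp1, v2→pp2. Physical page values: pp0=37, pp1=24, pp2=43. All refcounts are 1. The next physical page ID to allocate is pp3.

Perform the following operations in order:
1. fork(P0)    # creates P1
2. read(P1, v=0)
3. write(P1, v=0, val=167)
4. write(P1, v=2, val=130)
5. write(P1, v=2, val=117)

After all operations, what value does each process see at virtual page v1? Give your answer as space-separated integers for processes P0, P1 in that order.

Op 1: fork(P0) -> P1. 3 ppages; refcounts: pp0:2 pp1:2 pp2:2
Op 2: read(P1, v0) -> 37. No state change.
Op 3: write(P1, v0, 167). refcount(pp0)=2>1 -> COPY to pp3. 4 ppages; refcounts: pp0:1 pp1:2 pp2:2 pp3:1
Op 4: write(P1, v2, 130). refcount(pp2)=2>1 -> COPY to pp4. 5 ppages; refcounts: pp0:1 pp1:2 pp2:1 pp3:1 pp4:1
Op 5: write(P1, v2, 117). refcount(pp4)=1 -> write in place. 5 ppages; refcounts: pp0:1 pp1:2 pp2:1 pp3:1 pp4:1
P0: v1 -> pp1 = 24
P1: v1 -> pp1 = 24

Answer: 24 24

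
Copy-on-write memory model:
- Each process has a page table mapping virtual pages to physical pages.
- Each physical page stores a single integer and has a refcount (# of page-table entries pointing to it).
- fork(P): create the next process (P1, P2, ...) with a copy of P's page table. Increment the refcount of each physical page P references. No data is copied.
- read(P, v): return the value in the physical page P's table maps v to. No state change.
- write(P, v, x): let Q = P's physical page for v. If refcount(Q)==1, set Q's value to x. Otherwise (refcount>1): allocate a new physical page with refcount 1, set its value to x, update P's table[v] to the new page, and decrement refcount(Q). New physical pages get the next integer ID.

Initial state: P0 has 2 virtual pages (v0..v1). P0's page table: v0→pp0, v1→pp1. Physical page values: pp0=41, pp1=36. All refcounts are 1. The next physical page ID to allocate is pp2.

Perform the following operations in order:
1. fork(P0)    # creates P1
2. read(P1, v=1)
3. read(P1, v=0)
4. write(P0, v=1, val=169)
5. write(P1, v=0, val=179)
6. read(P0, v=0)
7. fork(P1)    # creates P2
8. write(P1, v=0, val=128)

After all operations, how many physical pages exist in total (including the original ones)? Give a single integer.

Op 1: fork(P0) -> P1. 2 ppages; refcounts: pp0:2 pp1:2
Op 2: read(P1, v1) -> 36. No state change.
Op 3: read(P1, v0) -> 41. No state change.
Op 4: write(P0, v1, 169). refcount(pp1)=2>1 -> COPY to pp2. 3 ppages; refcounts: pp0:2 pp1:1 pp2:1
Op 5: write(P1, v0, 179). refcount(pp0)=2>1 -> COPY to pp3. 4 ppages; refcounts: pp0:1 pp1:1 pp2:1 pp3:1
Op 6: read(P0, v0) -> 41. No state change.
Op 7: fork(P1) -> P2. 4 ppages; refcounts: pp0:1 pp1:2 pp2:1 pp3:2
Op 8: write(P1, v0, 128). refcount(pp3)=2>1 -> COPY to pp4. 5 ppages; refcounts: pp0:1 pp1:2 pp2:1 pp3:1 pp4:1

Answer: 5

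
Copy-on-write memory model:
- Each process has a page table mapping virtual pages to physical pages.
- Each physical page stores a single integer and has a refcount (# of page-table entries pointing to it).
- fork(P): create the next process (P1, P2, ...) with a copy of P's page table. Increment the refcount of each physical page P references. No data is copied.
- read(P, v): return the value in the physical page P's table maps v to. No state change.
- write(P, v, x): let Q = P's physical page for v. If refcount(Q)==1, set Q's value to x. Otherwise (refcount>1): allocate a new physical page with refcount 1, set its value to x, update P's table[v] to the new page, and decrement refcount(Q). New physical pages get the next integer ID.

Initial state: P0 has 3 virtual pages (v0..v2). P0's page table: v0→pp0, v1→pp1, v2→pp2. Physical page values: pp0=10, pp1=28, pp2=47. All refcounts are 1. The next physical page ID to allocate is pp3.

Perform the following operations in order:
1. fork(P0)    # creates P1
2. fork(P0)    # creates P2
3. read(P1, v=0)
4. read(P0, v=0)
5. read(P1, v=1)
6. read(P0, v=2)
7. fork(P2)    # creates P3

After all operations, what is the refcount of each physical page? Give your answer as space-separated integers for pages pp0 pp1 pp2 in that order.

Op 1: fork(P0) -> P1. 3 ppages; refcounts: pp0:2 pp1:2 pp2:2
Op 2: fork(P0) -> P2. 3 ppages; refcounts: pp0:3 pp1:3 pp2:3
Op 3: read(P1, v0) -> 10. No state change.
Op 4: read(P0, v0) -> 10. No state change.
Op 5: read(P1, v1) -> 28. No state change.
Op 6: read(P0, v2) -> 47. No state change.
Op 7: fork(P2) -> P3. 3 ppages; refcounts: pp0:4 pp1:4 pp2:4

Answer: 4 4 4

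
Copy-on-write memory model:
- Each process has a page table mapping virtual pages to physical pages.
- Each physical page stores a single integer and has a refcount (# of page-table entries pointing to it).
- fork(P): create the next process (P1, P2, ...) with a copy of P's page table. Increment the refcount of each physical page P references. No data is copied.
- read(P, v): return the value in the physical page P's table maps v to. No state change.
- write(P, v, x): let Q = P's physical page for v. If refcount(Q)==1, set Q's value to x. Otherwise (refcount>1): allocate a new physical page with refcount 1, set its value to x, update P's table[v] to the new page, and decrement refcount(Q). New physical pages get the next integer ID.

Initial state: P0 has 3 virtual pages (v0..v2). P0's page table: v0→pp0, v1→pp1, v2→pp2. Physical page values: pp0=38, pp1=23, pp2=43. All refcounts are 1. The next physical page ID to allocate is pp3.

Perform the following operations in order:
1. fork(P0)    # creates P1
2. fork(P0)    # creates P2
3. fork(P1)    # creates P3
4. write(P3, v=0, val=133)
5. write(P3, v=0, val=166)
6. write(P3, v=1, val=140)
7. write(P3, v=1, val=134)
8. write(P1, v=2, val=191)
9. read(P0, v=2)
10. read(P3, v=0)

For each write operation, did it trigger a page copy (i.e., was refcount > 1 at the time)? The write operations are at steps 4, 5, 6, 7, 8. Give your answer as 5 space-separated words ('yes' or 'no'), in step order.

Op 1: fork(P0) -> P1. 3 ppages; refcounts: pp0:2 pp1:2 pp2:2
Op 2: fork(P0) -> P2. 3 ppages; refcounts: pp0:3 pp1:3 pp2:3
Op 3: fork(P1) -> P3. 3 ppages; refcounts: pp0:4 pp1:4 pp2:4
Op 4: write(P3, v0, 133). refcount(pp0)=4>1 -> COPY to pp3. 4 ppages; refcounts: pp0:3 pp1:4 pp2:4 pp3:1
Op 5: write(P3, v0, 166). refcount(pp3)=1 -> write in place. 4 ppages; refcounts: pp0:3 pp1:4 pp2:4 pp3:1
Op 6: write(P3, v1, 140). refcount(pp1)=4>1 -> COPY to pp4. 5 ppages; refcounts: pp0:3 pp1:3 pp2:4 pp3:1 pp4:1
Op 7: write(P3, v1, 134). refcount(pp4)=1 -> write in place. 5 ppages; refcounts: pp0:3 pp1:3 pp2:4 pp3:1 pp4:1
Op 8: write(P1, v2, 191). refcount(pp2)=4>1 -> COPY to pp5. 6 ppages; refcounts: pp0:3 pp1:3 pp2:3 pp3:1 pp4:1 pp5:1
Op 9: read(P0, v2) -> 43. No state change.
Op 10: read(P3, v0) -> 166. No state change.

yes no yes no yes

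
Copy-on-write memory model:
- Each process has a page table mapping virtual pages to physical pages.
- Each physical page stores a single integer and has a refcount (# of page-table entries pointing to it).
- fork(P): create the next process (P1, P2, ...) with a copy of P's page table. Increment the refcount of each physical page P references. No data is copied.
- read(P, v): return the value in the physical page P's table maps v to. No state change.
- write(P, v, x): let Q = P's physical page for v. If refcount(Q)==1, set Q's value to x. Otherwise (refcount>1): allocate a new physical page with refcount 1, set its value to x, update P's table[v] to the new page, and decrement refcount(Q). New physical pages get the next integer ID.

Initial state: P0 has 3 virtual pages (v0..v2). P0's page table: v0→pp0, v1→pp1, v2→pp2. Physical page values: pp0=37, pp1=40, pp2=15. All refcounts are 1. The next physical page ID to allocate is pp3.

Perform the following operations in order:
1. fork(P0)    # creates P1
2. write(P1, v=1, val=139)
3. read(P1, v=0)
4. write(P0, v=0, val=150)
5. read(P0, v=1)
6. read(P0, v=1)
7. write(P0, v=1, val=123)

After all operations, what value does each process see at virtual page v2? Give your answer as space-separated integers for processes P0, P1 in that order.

Op 1: fork(P0) -> P1. 3 ppages; refcounts: pp0:2 pp1:2 pp2:2
Op 2: write(P1, v1, 139). refcount(pp1)=2>1 -> COPY to pp3. 4 ppages; refcounts: pp0:2 pp1:1 pp2:2 pp3:1
Op 3: read(P1, v0) -> 37. No state change.
Op 4: write(P0, v0, 150). refcount(pp0)=2>1 -> COPY to pp4. 5 ppages; refcounts: pp0:1 pp1:1 pp2:2 pp3:1 pp4:1
Op 5: read(P0, v1) -> 40. No state change.
Op 6: read(P0, v1) -> 40. No state change.
Op 7: write(P0, v1, 123). refcount(pp1)=1 -> write in place. 5 ppages; refcounts: pp0:1 pp1:1 pp2:2 pp3:1 pp4:1
P0: v2 -> pp2 = 15
P1: v2 -> pp2 = 15

Answer: 15 15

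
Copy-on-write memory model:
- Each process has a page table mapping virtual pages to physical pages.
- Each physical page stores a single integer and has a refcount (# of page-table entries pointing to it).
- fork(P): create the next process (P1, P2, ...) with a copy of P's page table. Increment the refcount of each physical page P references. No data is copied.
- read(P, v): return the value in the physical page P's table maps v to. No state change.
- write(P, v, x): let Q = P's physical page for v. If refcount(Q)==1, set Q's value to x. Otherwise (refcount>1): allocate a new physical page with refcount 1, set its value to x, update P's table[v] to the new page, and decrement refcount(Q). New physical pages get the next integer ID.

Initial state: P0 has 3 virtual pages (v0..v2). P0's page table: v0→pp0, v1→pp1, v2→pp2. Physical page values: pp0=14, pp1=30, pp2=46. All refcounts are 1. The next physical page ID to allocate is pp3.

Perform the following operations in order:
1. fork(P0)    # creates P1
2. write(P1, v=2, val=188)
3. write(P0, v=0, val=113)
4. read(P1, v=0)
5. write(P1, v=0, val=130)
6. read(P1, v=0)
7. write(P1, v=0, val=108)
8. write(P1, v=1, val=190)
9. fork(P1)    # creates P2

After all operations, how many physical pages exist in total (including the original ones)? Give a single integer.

Answer: 6

Derivation:
Op 1: fork(P0) -> P1. 3 ppages; refcounts: pp0:2 pp1:2 pp2:2
Op 2: write(P1, v2, 188). refcount(pp2)=2>1 -> COPY to pp3. 4 ppages; refcounts: pp0:2 pp1:2 pp2:1 pp3:1
Op 3: write(P0, v0, 113). refcount(pp0)=2>1 -> COPY to pp4. 5 ppages; refcounts: pp0:1 pp1:2 pp2:1 pp3:1 pp4:1
Op 4: read(P1, v0) -> 14. No state change.
Op 5: write(P1, v0, 130). refcount(pp0)=1 -> write in place. 5 ppages; refcounts: pp0:1 pp1:2 pp2:1 pp3:1 pp4:1
Op 6: read(P1, v0) -> 130. No state change.
Op 7: write(P1, v0, 108). refcount(pp0)=1 -> write in place. 5 ppages; refcounts: pp0:1 pp1:2 pp2:1 pp3:1 pp4:1
Op 8: write(P1, v1, 190). refcount(pp1)=2>1 -> COPY to pp5. 6 ppages; refcounts: pp0:1 pp1:1 pp2:1 pp3:1 pp4:1 pp5:1
Op 9: fork(P1) -> P2. 6 ppages; refcounts: pp0:2 pp1:1 pp2:1 pp3:2 pp4:1 pp5:2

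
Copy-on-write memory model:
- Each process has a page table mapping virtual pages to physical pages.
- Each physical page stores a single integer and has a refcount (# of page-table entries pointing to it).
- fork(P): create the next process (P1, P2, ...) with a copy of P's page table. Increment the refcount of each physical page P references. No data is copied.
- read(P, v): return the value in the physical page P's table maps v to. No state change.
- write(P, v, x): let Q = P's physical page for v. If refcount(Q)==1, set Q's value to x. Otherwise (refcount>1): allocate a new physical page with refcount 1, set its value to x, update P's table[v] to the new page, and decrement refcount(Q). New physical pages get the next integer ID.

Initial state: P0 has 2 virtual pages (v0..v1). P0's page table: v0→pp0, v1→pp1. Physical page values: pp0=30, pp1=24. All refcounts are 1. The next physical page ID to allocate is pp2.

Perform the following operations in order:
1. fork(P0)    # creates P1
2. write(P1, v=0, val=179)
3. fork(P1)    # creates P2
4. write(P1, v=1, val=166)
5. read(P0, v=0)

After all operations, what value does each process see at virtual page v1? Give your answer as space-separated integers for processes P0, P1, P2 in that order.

Op 1: fork(P0) -> P1. 2 ppages; refcounts: pp0:2 pp1:2
Op 2: write(P1, v0, 179). refcount(pp0)=2>1 -> COPY to pp2. 3 ppages; refcounts: pp0:1 pp1:2 pp2:1
Op 3: fork(P1) -> P2. 3 ppages; refcounts: pp0:1 pp1:3 pp2:2
Op 4: write(P1, v1, 166). refcount(pp1)=3>1 -> COPY to pp3. 4 ppages; refcounts: pp0:1 pp1:2 pp2:2 pp3:1
Op 5: read(P0, v0) -> 30. No state change.
P0: v1 -> pp1 = 24
P1: v1 -> pp3 = 166
P2: v1 -> pp1 = 24

Answer: 24 166 24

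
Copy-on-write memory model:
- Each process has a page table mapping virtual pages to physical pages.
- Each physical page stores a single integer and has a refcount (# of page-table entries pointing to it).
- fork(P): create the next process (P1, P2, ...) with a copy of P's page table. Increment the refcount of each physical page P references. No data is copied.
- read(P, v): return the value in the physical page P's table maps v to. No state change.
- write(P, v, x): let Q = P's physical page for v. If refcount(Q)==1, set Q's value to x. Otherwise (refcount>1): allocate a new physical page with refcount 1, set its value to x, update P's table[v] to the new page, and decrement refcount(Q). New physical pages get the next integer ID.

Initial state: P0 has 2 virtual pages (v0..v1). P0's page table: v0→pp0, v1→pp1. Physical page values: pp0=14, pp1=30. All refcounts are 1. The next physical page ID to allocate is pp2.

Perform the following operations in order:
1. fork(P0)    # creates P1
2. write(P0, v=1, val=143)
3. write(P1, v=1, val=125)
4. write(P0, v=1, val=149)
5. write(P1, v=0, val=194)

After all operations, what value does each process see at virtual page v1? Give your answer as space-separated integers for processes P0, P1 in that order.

Op 1: fork(P0) -> P1. 2 ppages; refcounts: pp0:2 pp1:2
Op 2: write(P0, v1, 143). refcount(pp1)=2>1 -> COPY to pp2. 3 ppages; refcounts: pp0:2 pp1:1 pp2:1
Op 3: write(P1, v1, 125). refcount(pp1)=1 -> write in place. 3 ppages; refcounts: pp0:2 pp1:1 pp2:1
Op 4: write(P0, v1, 149). refcount(pp2)=1 -> write in place. 3 ppages; refcounts: pp0:2 pp1:1 pp2:1
Op 5: write(P1, v0, 194). refcount(pp0)=2>1 -> COPY to pp3. 4 ppages; refcounts: pp0:1 pp1:1 pp2:1 pp3:1
P0: v1 -> pp2 = 149
P1: v1 -> pp1 = 125

Answer: 149 125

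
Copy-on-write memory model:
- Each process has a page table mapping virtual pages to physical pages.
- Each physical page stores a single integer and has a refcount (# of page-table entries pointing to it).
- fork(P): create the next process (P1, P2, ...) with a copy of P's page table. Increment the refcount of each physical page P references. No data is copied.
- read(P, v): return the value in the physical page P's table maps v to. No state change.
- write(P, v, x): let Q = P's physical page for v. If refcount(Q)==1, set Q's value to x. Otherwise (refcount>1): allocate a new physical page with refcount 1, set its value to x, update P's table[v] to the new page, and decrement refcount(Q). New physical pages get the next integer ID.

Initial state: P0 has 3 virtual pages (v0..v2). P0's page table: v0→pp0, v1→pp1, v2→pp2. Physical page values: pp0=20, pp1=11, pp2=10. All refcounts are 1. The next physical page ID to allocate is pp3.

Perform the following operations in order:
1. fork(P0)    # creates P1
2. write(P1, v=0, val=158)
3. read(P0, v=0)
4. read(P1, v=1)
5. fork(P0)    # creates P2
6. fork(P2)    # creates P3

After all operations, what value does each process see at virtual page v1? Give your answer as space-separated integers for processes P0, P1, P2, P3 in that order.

Op 1: fork(P0) -> P1. 3 ppages; refcounts: pp0:2 pp1:2 pp2:2
Op 2: write(P1, v0, 158). refcount(pp0)=2>1 -> COPY to pp3. 4 ppages; refcounts: pp0:1 pp1:2 pp2:2 pp3:1
Op 3: read(P0, v0) -> 20. No state change.
Op 4: read(P1, v1) -> 11. No state change.
Op 5: fork(P0) -> P2. 4 ppages; refcounts: pp0:2 pp1:3 pp2:3 pp3:1
Op 6: fork(P2) -> P3. 4 ppages; refcounts: pp0:3 pp1:4 pp2:4 pp3:1
P0: v1 -> pp1 = 11
P1: v1 -> pp1 = 11
P2: v1 -> pp1 = 11
P3: v1 -> pp1 = 11

Answer: 11 11 11 11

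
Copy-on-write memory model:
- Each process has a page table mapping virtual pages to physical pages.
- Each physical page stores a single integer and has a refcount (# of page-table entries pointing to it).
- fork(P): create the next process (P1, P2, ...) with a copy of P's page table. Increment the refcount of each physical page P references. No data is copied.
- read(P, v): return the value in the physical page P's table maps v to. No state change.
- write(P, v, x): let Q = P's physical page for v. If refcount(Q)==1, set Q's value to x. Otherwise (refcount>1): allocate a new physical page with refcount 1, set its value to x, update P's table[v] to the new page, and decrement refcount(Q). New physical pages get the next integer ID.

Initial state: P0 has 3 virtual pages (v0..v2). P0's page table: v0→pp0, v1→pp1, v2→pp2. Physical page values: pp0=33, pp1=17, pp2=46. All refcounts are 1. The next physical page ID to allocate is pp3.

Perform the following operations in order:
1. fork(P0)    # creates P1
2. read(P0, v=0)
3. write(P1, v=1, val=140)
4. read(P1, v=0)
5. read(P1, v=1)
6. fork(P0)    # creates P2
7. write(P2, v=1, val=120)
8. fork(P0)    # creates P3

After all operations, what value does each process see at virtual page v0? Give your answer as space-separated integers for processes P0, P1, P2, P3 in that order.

Op 1: fork(P0) -> P1. 3 ppages; refcounts: pp0:2 pp1:2 pp2:2
Op 2: read(P0, v0) -> 33. No state change.
Op 3: write(P1, v1, 140). refcount(pp1)=2>1 -> COPY to pp3. 4 ppages; refcounts: pp0:2 pp1:1 pp2:2 pp3:1
Op 4: read(P1, v0) -> 33. No state change.
Op 5: read(P1, v1) -> 140. No state change.
Op 6: fork(P0) -> P2. 4 ppages; refcounts: pp0:3 pp1:2 pp2:3 pp3:1
Op 7: write(P2, v1, 120). refcount(pp1)=2>1 -> COPY to pp4. 5 ppages; refcounts: pp0:3 pp1:1 pp2:3 pp3:1 pp4:1
Op 8: fork(P0) -> P3. 5 ppages; refcounts: pp0:4 pp1:2 pp2:4 pp3:1 pp4:1
P0: v0 -> pp0 = 33
P1: v0 -> pp0 = 33
P2: v0 -> pp0 = 33
P3: v0 -> pp0 = 33

Answer: 33 33 33 33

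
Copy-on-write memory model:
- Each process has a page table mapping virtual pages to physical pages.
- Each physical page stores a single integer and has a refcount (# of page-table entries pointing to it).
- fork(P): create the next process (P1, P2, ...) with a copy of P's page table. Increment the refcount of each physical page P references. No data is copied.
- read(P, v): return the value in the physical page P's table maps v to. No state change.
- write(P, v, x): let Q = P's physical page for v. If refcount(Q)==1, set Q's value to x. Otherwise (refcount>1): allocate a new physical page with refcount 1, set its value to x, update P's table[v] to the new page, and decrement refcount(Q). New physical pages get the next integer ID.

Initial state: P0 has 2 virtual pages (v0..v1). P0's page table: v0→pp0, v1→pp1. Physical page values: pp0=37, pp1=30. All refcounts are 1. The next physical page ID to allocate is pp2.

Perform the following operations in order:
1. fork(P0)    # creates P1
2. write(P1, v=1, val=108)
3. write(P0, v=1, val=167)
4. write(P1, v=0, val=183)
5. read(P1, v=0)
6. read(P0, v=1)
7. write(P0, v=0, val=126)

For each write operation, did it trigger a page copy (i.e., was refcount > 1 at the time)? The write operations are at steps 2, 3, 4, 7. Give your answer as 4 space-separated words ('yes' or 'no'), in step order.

Op 1: fork(P0) -> P1. 2 ppages; refcounts: pp0:2 pp1:2
Op 2: write(P1, v1, 108). refcount(pp1)=2>1 -> COPY to pp2. 3 ppages; refcounts: pp0:2 pp1:1 pp2:1
Op 3: write(P0, v1, 167). refcount(pp1)=1 -> write in place. 3 ppages; refcounts: pp0:2 pp1:1 pp2:1
Op 4: write(P1, v0, 183). refcount(pp0)=2>1 -> COPY to pp3. 4 ppages; refcounts: pp0:1 pp1:1 pp2:1 pp3:1
Op 5: read(P1, v0) -> 183. No state change.
Op 6: read(P0, v1) -> 167. No state change.
Op 7: write(P0, v0, 126). refcount(pp0)=1 -> write in place. 4 ppages; refcounts: pp0:1 pp1:1 pp2:1 pp3:1

yes no yes no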